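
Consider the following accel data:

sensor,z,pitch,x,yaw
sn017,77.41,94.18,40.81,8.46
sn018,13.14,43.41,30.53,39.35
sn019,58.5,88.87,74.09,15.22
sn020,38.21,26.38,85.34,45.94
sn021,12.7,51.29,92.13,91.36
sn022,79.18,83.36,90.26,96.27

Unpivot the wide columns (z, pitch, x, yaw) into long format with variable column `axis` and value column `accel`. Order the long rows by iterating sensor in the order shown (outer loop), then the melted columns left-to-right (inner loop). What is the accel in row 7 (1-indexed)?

24 rows total (6 × 4). Row 7: index ⌊(7-1)/4⌋ = 1 into sensor → sn018; (7-1) mod 4 = 2 into the melted columns → x.
So row 7 is (sn018, x, 30.53); accel = 30.53.

30.53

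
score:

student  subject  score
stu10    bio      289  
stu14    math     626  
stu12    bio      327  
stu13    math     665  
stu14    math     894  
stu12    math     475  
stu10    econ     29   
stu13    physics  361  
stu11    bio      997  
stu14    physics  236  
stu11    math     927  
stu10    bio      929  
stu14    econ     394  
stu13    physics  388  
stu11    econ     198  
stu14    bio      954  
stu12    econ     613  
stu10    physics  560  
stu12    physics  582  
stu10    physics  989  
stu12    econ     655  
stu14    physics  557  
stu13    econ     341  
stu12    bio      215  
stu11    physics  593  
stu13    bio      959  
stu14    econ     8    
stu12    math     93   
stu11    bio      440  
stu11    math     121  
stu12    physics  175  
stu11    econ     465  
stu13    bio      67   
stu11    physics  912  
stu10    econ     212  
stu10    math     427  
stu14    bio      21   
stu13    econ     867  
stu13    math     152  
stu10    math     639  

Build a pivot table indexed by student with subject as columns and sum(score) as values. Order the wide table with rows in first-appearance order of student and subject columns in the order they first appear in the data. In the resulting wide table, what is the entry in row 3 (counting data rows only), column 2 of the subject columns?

568

With rows in first-appearance order of student, row 3 is student=stu12. subject columns in first-appearance order: bio, math, econ, physics; column 2 is math.
Long rows with student=stu12, subject=math: 475 + 93 = 568.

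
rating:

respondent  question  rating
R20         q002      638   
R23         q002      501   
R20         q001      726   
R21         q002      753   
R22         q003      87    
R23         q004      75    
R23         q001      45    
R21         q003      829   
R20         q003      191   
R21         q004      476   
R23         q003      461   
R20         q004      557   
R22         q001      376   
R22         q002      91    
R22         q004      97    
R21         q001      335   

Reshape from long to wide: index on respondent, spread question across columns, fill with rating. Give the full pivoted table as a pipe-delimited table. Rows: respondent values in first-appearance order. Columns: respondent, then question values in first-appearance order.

| respondent | q002 | q001 | q003 | q004 |
| R20 | 638 | 726 | 191 | 557 |
| R23 | 501 | 45 | 461 | 75 |
| R21 | 753 | 335 | 829 | 476 |
| R22 | 91 | 376 | 87 | 97 |

Columns: respondent plus the 4 distinct question values (q002, q001, q003, q004).
For example, row R20 column q002 takes rating=638 from the long row (R20, q002).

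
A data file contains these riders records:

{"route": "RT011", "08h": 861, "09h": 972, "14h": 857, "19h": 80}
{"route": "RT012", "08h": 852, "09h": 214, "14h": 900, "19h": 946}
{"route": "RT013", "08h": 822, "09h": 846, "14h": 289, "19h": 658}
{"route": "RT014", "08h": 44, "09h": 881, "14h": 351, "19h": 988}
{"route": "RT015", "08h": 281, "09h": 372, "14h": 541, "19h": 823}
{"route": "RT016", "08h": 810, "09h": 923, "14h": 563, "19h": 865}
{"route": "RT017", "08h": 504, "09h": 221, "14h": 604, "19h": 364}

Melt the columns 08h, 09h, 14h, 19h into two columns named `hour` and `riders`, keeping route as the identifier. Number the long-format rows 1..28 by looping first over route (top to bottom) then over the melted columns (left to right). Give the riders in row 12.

658

28 rows total (7 × 4). Row 12: index ⌊(12-1)/4⌋ = 2 into route → RT013; (12-1) mod 4 = 3 into the melted columns → 19h.
So row 12 is (RT013, 19h, 658); riders = 658.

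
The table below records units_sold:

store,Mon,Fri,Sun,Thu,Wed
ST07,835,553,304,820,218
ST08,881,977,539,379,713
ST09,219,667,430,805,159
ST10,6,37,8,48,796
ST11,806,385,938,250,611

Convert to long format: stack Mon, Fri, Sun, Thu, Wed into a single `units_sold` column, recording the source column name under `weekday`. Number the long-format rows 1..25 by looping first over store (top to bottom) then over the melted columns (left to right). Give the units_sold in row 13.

25 rows total (5 × 5). Row 13: index ⌊(13-1)/5⌋ = 2 into store → ST09; (13-1) mod 5 = 2 into the melted columns → Sun.
So row 13 is (ST09, Sun, 430); units_sold = 430.

430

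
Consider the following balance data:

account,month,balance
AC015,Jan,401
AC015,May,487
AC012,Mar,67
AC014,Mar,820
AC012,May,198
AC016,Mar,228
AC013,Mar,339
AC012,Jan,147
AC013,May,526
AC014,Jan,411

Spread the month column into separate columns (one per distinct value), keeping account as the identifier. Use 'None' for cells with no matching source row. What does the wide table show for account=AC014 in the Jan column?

411

The long row with account=AC014, month=Jan has balance=411.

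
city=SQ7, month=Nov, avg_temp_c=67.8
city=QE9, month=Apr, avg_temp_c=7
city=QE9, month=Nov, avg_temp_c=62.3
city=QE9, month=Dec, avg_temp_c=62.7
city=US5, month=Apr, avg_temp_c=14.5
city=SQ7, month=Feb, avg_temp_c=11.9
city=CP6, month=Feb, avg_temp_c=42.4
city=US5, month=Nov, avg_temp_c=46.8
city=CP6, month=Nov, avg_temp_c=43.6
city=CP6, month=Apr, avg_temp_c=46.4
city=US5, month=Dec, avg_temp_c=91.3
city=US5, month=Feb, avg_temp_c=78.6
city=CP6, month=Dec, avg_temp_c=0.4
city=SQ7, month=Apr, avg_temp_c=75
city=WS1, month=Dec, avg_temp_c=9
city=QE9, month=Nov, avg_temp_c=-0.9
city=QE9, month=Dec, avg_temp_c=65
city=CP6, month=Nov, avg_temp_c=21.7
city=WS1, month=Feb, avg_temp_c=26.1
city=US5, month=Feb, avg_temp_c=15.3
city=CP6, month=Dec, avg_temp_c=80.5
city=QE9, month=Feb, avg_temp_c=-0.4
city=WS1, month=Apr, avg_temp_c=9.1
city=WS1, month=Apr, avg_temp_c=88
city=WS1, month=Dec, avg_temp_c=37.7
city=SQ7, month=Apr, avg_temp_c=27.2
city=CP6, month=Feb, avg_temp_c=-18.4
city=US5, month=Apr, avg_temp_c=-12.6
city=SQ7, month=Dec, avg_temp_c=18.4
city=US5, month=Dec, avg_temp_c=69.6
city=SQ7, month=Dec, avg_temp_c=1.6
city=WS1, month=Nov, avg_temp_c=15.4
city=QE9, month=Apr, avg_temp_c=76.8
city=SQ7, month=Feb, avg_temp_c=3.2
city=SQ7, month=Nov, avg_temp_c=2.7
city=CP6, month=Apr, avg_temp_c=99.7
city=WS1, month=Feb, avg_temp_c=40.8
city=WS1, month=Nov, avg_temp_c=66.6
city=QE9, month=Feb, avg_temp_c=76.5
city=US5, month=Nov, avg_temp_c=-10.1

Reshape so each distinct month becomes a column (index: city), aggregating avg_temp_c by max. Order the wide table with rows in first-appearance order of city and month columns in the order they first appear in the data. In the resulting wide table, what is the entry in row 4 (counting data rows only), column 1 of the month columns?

43.6

With rows in first-appearance order of city, row 4 is city=CP6. month columns in first-appearance order: Nov, Apr, Dec, Feb; column 1 is Nov.
Long rows with city=CP6, month=Nov: max(43.6, 21.7) = 43.6.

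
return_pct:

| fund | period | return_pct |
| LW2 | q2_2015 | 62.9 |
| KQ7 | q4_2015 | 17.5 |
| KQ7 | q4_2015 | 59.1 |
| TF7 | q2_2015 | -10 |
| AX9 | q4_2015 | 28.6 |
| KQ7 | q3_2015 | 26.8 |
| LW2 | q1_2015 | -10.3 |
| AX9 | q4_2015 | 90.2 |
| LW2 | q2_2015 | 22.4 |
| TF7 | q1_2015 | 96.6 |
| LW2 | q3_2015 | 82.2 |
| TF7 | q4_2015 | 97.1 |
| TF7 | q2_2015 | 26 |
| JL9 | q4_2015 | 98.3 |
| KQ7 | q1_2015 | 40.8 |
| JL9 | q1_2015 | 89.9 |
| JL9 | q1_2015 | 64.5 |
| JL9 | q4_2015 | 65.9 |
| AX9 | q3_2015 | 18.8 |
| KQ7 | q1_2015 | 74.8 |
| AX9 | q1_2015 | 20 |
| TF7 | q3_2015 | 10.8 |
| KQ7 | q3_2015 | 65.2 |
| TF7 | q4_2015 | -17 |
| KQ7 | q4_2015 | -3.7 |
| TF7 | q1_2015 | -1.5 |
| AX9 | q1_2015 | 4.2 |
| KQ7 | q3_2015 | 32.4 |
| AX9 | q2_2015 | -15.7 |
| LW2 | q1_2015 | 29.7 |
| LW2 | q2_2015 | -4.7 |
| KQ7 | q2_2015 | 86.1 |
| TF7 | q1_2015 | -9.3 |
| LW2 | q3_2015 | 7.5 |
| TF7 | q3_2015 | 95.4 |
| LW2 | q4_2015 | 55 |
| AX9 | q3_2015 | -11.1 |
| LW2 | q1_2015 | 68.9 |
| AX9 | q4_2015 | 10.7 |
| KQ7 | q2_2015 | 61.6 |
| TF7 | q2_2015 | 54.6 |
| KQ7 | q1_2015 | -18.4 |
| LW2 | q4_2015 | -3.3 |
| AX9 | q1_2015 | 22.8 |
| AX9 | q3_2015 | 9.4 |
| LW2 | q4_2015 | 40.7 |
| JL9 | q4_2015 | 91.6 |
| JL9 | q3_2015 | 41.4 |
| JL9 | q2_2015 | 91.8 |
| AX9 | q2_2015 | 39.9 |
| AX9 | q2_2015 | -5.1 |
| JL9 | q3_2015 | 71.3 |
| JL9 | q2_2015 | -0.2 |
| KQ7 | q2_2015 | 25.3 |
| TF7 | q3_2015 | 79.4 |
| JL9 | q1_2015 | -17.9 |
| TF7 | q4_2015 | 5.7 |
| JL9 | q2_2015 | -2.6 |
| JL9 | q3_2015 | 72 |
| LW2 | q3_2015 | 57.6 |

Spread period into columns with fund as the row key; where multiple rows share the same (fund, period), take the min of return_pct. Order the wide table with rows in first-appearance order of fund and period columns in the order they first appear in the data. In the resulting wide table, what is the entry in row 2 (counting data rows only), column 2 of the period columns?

-3.7

With rows in first-appearance order of fund, row 2 is fund=KQ7. period columns in first-appearance order: q2_2015, q4_2015, q3_2015, q1_2015; column 2 is q4_2015.
Long rows with fund=KQ7, period=q4_2015: min(17.5, 59.1, -3.7) = -3.7.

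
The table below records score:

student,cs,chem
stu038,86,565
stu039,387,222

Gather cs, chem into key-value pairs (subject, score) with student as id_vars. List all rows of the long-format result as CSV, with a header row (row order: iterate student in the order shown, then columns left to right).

Each (student, column) pair becomes one row: 2 × 2 = 4 rows.
For example, (stu038, cs) → score=86.

student,subject,score
stu038,cs,86
stu038,chem,565
stu039,cs,387
stu039,chem,222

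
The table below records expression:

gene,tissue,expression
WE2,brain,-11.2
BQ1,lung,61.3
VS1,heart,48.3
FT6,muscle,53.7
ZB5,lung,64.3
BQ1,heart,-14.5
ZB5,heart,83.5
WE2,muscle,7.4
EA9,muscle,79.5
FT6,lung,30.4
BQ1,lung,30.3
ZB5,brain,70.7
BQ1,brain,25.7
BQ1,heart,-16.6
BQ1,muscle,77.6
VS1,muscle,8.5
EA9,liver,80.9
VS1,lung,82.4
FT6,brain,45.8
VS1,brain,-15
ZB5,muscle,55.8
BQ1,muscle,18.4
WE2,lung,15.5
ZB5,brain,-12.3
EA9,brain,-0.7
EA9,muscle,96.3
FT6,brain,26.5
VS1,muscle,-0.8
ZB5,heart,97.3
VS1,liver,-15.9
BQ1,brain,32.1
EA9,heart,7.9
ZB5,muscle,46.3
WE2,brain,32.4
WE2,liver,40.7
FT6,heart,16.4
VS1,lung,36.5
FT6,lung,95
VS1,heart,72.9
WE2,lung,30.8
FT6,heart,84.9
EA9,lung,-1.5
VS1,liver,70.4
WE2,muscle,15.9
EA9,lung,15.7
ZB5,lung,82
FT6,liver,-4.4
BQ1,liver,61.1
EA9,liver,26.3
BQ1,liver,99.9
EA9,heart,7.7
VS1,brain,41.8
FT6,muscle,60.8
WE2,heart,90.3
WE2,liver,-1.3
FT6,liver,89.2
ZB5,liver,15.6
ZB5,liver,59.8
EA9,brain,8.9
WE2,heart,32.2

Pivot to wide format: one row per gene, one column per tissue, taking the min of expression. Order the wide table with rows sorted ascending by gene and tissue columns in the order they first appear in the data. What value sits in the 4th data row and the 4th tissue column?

-0.8

With rows sorted ascending by gene, row 4 is gene=VS1. tissue columns in first-appearance order: brain, lung, heart, muscle, liver; column 4 is muscle.
Long rows with gene=VS1, tissue=muscle: min(8.5, -0.8) = -0.8.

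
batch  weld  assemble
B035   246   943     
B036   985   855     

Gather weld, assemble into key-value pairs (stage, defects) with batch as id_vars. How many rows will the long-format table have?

4

2 batch values × 2 melted columns = 4 rows.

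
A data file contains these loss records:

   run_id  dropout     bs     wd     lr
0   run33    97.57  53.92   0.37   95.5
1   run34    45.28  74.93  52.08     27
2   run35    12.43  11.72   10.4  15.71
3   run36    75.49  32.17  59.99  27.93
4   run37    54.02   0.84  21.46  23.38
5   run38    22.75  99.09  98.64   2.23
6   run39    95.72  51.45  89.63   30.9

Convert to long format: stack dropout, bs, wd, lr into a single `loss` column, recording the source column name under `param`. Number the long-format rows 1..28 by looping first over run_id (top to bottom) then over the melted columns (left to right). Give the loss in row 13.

28 rows total (7 × 4). Row 13: index ⌊(13-1)/4⌋ = 3 into run_id → run36; (13-1) mod 4 = 0 into the melted columns → dropout.
So row 13 is (run36, dropout, 75.49); loss = 75.49.

75.49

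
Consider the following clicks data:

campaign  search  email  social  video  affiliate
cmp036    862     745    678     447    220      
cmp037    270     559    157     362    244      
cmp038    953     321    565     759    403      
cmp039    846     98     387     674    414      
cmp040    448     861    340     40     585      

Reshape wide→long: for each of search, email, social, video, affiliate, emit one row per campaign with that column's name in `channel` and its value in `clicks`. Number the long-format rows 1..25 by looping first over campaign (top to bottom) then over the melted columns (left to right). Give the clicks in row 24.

25 rows total (5 × 5). Row 24: index ⌊(24-1)/5⌋ = 4 into campaign → cmp040; (24-1) mod 5 = 3 into the melted columns → video.
So row 24 is (cmp040, video, 40); clicks = 40.

40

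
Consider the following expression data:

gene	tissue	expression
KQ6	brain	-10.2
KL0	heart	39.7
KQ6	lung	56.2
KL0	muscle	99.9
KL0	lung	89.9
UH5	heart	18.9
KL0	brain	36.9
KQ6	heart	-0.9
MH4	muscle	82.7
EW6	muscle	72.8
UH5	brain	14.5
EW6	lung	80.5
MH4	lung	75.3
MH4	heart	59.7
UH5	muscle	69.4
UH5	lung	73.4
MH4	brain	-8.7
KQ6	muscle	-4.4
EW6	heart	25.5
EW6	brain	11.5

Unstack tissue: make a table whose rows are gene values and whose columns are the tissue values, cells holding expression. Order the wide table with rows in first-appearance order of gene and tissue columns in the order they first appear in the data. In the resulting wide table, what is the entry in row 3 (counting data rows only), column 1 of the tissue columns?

14.5

With rows in first-appearance order of gene, row 3 is gene=UH5. tissue columns in first-appearance order: brain, heart, lung, muscle; column 1 is brain.
Long rows with gene=UH5, tissue=brain: expression = 14.5.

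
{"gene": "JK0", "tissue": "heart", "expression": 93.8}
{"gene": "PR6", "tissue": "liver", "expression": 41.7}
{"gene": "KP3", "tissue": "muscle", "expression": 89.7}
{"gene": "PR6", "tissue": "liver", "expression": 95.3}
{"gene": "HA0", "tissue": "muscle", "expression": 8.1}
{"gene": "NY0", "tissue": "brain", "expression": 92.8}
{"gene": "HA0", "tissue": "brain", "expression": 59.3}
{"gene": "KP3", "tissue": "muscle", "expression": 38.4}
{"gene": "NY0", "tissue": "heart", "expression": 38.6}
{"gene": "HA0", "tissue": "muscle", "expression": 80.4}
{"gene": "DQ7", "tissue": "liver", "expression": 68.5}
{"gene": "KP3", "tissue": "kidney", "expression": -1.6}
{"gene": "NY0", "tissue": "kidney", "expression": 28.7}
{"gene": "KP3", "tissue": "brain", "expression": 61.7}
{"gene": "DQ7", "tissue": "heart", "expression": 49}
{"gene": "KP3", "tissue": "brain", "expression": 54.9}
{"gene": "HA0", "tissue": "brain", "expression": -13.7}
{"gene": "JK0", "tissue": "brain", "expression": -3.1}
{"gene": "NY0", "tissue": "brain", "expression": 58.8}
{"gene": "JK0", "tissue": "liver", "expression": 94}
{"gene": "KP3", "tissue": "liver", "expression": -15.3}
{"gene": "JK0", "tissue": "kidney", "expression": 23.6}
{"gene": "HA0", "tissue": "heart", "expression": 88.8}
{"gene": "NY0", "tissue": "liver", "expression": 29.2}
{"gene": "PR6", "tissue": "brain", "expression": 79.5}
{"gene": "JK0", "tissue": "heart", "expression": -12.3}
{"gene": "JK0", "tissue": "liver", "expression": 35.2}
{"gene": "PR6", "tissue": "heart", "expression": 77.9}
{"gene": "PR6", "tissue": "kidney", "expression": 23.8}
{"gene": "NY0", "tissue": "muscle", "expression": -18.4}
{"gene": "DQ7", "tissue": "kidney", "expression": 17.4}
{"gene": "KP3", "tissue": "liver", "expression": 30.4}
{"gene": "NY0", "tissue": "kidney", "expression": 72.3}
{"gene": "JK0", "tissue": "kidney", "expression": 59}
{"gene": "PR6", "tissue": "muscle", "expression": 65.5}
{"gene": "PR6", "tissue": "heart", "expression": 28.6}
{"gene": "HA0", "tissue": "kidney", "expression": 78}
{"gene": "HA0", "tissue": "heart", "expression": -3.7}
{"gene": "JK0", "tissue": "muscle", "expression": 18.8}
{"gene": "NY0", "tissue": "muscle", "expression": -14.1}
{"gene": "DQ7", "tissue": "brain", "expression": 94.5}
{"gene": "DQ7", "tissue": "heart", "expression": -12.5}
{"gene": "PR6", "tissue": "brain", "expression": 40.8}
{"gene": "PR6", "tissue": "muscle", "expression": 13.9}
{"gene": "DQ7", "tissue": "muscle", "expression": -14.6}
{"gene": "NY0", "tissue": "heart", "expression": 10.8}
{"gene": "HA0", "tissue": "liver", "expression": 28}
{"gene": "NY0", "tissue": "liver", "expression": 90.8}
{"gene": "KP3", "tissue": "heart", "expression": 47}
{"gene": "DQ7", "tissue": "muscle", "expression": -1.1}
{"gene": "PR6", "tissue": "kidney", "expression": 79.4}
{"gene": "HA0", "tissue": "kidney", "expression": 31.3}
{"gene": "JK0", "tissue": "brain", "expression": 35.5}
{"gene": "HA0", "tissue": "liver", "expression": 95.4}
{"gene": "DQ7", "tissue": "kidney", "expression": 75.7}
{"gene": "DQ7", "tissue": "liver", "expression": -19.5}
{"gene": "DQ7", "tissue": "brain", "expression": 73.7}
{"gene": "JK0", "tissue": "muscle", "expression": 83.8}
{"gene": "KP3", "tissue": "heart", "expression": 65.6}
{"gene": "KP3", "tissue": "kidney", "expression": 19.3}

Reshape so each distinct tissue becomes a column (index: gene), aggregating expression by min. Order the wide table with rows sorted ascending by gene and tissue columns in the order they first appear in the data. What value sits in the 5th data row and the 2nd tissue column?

With rows sorted ascending by gene, row 5 is gene=NY0. tissue columns in first-appearance order: heart, liver, muscle, brain, kidney; column 2 is liver.
Long rows with gene=NY0, tissue=liver: min(29.2, 90.8) = 29.2.

29.2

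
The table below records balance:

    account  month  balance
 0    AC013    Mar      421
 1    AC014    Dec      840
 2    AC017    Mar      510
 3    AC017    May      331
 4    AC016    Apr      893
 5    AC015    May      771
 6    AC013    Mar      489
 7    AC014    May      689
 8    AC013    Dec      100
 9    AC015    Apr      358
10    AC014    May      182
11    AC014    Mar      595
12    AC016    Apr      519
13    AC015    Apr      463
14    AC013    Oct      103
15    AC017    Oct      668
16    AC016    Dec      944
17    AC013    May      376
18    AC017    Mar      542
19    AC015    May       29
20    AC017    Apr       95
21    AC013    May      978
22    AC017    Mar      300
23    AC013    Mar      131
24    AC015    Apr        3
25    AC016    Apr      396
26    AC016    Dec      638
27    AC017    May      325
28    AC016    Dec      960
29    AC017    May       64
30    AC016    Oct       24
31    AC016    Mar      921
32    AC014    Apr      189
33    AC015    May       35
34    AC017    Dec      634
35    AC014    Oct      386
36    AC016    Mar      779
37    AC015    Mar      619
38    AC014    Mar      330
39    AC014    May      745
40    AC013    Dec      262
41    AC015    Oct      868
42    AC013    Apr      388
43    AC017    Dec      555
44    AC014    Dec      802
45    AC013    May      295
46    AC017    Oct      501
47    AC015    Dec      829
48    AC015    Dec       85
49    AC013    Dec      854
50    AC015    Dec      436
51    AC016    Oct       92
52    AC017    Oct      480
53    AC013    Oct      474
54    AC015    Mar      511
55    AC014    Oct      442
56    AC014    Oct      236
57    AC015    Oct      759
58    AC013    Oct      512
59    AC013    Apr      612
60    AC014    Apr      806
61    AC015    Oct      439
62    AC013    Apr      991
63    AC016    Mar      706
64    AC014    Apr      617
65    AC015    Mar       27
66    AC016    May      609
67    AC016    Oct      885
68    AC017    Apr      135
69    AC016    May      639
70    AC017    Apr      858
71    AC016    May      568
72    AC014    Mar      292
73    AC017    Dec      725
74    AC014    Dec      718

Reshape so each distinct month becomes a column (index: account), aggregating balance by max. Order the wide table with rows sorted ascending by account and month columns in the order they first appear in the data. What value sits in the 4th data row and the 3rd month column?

639

With rows sorted ascending by account, row 4 is account=AC016. month columns in first-appearance order: Mar, Dec, May, Apr, Oct; column 3 is May.
Long rows with account=AC016, month=May: max(609, 639, 568) = 639.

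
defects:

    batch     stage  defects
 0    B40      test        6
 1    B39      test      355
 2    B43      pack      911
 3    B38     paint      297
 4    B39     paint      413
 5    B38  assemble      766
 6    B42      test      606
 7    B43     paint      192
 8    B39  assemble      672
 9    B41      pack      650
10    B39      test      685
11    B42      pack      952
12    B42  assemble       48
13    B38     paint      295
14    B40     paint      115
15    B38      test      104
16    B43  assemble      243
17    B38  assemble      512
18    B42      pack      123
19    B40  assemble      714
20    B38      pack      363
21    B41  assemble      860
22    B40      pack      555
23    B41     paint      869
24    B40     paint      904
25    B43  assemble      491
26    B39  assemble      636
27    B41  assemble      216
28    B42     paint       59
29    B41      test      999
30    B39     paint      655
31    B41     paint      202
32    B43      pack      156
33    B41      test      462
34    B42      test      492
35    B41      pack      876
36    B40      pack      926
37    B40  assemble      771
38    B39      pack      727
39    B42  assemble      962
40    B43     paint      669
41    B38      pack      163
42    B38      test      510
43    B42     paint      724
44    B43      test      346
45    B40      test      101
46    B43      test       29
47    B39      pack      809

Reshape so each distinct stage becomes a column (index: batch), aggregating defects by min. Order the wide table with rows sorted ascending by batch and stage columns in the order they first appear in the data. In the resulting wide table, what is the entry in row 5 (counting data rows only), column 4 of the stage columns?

With rows sorted ascending by batch, row 5 is batch=B42. stage columns in first-appearance order: test, pack, paint, assemble; column 4 is assemble.
Long rows with batch=B42, stage=assemble: min(48, 962) = 48.

48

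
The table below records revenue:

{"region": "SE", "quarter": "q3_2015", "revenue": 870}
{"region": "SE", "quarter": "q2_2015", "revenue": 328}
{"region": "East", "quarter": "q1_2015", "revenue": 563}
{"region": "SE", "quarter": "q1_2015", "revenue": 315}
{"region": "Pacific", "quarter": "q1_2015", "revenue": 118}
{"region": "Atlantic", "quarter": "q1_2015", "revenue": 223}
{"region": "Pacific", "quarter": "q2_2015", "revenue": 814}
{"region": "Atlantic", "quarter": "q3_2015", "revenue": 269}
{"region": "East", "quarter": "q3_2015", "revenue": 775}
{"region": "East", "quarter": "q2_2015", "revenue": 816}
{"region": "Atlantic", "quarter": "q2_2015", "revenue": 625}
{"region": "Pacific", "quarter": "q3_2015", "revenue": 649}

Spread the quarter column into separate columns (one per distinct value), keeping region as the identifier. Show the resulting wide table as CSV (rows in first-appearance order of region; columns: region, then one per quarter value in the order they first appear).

Columns: region plus the 3 distinct quarter values (q3_2015, q2_2015, q1_2015).
For example, row SE column q3_2015 takes revenue=870 from the long row (SE, q3_2015).

region,q3_2015,q2_2015,q1_2015
SE,870,328,315
East,775,816,563
Pacific,649,814,118
Atlantic,269,625,223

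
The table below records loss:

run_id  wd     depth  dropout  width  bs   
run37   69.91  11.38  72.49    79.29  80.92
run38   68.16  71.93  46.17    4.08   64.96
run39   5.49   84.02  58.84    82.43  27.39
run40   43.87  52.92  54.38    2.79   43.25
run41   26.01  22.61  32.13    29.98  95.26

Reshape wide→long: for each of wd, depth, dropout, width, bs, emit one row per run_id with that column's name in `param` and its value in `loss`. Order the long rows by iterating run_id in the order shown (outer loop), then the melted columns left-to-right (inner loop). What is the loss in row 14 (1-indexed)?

82.43

25 rows total (5 × 5). Row 14: index ⌊(14-1)/5⌋ = 2 into run_id → run39; (14-1) mod 5 = 3 into the melted columns → width.
So row 14 is (run39, width, 82.43); loss = 82.43.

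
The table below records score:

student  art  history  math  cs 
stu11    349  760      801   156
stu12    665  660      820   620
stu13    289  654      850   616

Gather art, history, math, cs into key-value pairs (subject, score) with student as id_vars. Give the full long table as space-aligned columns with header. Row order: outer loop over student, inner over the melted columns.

student  subject  score
stu11    art      349  
stu11    history  760  
stu11    math     801  
stu11    cs       156  
stu12    art      665  
stu12    history  660  
stu12    math     820  
stu12    cs       620  
stu13    art      289  
stu13    history  654  
stu13    math     850  
stu13    cs       616  

Each (student, column) pair becomes one row: 3 × 4 = 12 rows.
For example, (stu11, art) → score=349.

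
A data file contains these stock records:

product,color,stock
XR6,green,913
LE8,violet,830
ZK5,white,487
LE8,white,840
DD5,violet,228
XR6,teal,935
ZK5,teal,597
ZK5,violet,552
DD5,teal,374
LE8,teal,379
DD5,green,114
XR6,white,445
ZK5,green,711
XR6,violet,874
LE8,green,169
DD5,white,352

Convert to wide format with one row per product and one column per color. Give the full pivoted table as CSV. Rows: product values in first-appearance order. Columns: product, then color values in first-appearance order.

product,green,violet,white,teal
XR6,913,874,445,935
LE8,169,830,840,379
ZK5,711,552,487,597
DD5,114,228,352,374

Columns: product plus the 4 distinct color values (green, violet, white, teal).
For example, row XR6 column green takes stock=913 from the long row (XR6, green).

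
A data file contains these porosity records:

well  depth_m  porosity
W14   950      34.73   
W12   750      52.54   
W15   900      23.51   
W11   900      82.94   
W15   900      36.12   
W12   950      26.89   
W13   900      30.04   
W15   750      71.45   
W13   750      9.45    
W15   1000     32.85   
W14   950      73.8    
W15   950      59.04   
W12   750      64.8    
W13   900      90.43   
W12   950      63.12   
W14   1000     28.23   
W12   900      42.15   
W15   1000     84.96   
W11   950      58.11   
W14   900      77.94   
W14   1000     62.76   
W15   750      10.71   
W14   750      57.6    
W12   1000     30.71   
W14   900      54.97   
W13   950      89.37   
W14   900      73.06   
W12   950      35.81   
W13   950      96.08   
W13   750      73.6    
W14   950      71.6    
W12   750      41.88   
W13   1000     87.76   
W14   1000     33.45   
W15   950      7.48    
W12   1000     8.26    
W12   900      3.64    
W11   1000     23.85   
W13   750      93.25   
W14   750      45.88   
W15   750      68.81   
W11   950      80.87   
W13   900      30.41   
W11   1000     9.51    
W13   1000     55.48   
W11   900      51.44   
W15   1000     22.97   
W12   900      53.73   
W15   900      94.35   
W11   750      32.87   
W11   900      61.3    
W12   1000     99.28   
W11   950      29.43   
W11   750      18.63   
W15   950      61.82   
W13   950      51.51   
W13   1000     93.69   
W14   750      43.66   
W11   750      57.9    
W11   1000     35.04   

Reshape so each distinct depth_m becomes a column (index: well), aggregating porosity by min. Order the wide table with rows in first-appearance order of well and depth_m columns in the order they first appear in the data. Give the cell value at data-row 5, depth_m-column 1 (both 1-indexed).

With rows in first-appearance order of well, row 5 is well=W13. depth_m columns in first-appearance order: 950, 750, 900, 1000; column 1 is 950.
Long rows with well=W13, depth_m=950: min(89.37, 96.08, 51.51) = 51.51.

51.51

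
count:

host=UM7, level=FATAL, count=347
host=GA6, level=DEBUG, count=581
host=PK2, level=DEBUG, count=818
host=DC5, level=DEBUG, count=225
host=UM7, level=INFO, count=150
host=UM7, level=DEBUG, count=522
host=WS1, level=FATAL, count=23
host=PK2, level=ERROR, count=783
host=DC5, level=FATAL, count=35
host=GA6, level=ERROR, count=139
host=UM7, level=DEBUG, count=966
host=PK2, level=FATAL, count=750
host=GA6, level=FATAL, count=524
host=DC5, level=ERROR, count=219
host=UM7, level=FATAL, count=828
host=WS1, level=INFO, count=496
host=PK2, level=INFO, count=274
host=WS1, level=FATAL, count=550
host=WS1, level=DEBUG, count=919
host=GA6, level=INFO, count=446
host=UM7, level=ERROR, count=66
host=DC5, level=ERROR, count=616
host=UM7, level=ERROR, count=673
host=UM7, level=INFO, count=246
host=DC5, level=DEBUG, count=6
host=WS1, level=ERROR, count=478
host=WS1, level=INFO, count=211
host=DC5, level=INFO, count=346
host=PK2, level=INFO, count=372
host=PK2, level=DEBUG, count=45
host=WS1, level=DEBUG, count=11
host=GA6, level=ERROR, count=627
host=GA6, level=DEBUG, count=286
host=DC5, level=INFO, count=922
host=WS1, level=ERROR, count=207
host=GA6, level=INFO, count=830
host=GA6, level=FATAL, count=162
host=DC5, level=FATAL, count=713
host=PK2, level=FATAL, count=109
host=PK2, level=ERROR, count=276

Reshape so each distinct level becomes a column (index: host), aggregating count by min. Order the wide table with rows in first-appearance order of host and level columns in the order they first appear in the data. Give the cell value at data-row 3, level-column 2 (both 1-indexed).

45

With rows in first-appearance order of host, row 3 is host=PK2. level columns in first-appearance order: FATAL, DEBUG, INFO, ERROR; column 2 is DEBUG.
Long rows with host=PK2, level=DEBUG: min(818, 45) = 45.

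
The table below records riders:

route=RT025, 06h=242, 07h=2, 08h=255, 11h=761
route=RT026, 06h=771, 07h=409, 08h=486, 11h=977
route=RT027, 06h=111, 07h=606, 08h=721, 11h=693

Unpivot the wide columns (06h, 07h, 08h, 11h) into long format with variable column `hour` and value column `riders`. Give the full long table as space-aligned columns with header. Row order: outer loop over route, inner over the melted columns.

Each (route, column) pair becomes one row: 3 × 4 = 12 rows.
For example, (RT025, 06h) → riders=242.

route  hour  riders
RT025  06h   242   
RT025  07h   2     
RT025  08h   255   
RT025  11h   761   
RT026  06h   771   
RT026  07h   409   
RT026  08h   486   
RT026  11h   977   
RT027  06h   111   
RT027  07h   606   
RT027  08h   721   
RT027  11h   693   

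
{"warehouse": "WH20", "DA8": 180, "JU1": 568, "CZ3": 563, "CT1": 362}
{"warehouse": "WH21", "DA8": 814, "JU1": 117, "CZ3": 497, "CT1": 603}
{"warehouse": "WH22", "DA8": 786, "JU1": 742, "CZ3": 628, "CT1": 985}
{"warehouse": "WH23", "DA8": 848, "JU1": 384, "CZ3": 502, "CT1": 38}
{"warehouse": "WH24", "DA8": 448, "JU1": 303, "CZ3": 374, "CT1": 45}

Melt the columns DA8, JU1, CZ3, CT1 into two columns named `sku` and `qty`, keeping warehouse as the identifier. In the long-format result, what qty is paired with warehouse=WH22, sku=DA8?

786

Unpivoting turns each (warehouse, wide-column) pair into one long row.
The wide cell at row WH22, column DA8 holds 786, so the long row (WH22, DA8) has qty=786.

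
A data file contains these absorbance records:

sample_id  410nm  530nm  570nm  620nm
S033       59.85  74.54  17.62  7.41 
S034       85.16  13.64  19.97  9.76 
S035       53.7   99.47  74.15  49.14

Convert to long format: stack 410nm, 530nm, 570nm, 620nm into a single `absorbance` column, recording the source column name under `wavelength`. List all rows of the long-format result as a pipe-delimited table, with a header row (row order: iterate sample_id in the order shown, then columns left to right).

Each (sample_id, column) pair becomes one row: 3 × 4 = 12 rows.
For example, (S033, 410nm) → absorbance=59.85.

| sample_id | wavelength | absorbance |
| S033 | 410nm | 59.85 |
| S033 | 530nm | 74.54 |
| S033 | 570nm | 17.62 |
| S033 | 620nm | 7.41 |
| S034 | 410nm | 85.16 |
| S034 | 530nm | 13.64 |
| S034 | 570nm | 19.97 |
| S034 | 620nm | 9.76 |
| S035 | 410nm | 53.7 |
| S035 | 530nm | 99.47 |
| S035 | 570nm | 74.15 |
| S035 | 620nm | 49.14 |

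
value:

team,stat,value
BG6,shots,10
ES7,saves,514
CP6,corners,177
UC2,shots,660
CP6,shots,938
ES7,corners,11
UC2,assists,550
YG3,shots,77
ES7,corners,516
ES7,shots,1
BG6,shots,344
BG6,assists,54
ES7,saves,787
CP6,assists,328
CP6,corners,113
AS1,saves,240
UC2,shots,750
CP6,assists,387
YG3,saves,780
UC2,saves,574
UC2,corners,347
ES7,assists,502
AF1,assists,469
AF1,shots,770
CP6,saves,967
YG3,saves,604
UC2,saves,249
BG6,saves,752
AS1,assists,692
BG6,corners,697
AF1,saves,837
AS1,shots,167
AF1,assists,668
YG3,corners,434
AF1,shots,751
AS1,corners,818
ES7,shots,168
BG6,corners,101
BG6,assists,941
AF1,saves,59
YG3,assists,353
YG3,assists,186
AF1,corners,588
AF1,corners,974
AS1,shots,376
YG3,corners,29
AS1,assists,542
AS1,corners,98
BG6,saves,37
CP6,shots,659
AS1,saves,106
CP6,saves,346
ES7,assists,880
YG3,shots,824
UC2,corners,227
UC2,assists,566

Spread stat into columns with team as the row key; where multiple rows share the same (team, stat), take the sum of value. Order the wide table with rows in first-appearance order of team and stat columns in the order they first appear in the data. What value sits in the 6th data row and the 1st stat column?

543

With rows in first-appearance order of team, row 6 is team=AS1. stat columns in first-appearance order: shots, saves, corners, assists; column 1 is shots.
Long rows with team=AS1, stat=shots: 167 + 376 = 543.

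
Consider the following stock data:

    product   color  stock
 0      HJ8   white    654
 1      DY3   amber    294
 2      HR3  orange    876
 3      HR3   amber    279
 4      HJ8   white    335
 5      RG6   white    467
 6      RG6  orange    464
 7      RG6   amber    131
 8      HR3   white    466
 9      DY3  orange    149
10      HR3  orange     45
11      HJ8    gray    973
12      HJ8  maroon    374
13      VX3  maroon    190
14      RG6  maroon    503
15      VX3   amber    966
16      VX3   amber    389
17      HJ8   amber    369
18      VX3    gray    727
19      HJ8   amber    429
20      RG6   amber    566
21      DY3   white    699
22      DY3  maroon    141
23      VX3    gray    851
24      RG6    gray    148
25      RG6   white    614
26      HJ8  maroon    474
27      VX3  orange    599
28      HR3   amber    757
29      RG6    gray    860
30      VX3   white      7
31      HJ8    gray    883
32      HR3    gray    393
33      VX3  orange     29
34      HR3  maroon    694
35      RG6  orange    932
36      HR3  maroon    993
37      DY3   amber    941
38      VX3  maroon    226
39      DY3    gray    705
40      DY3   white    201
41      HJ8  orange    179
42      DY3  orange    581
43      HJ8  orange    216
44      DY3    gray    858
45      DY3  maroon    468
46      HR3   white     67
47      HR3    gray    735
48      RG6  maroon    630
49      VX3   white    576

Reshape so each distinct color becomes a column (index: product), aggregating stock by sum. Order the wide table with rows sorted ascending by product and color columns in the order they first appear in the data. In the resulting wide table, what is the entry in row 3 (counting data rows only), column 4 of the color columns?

1128

With rows sorted ascending by product, row 3 is product=HR3. color columns in first-appearance order: white, amber, orange, gray, maroon; column 4 is gray.
Long rows with product=HR3, color=gray: 393 + 735 = 1128.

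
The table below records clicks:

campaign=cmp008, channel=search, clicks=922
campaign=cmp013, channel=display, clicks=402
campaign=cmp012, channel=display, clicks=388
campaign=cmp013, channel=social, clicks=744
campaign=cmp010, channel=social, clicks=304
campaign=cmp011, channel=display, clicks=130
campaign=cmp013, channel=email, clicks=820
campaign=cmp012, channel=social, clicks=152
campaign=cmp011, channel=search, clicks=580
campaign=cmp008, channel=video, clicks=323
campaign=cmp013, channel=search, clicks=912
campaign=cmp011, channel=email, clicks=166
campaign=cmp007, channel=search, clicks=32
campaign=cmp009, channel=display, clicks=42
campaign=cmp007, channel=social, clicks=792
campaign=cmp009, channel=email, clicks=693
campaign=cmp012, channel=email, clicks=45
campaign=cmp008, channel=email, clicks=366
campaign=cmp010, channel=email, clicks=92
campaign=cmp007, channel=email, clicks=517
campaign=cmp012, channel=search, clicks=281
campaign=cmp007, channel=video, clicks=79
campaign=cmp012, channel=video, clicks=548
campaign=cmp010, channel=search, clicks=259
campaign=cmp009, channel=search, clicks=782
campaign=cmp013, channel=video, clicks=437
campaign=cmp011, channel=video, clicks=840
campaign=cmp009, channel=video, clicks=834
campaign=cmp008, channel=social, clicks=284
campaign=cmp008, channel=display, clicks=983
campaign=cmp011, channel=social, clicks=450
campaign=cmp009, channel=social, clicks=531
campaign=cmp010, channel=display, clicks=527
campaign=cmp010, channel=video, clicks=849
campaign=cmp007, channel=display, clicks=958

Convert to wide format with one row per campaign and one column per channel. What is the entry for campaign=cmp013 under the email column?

820

Wide layout: rows indexed by campaign, columns are the 5 distinct channel values (search, display, social, email, video).
Cell (campaign=cmp013, channel=email) draws from the long row where campaign=cmp013 and channel=email, which has clicks=820.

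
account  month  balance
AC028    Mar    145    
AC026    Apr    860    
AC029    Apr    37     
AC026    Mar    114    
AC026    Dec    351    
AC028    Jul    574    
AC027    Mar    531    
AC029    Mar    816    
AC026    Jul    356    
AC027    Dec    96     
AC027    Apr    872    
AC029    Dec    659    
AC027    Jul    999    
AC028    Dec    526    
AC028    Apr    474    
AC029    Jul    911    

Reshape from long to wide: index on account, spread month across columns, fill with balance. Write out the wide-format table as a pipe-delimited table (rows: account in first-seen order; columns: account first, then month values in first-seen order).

| account | Mar | Apr | Dec | Jul |
| AC028 | 145 | 474 | 526 | 574 |
| AC026 | 114 | 860 | 351 | 356 |
| AC029 | 816 | 37 | 659 | 911 |
| AC027 | 531 | 872 | 96 | 999 |

Columns: account plus the 4 distinct month values (Mar, Apr, Dec, Jul).
For example, row AC028 column Mar takes balance=145 from the long row (AC028, Mar).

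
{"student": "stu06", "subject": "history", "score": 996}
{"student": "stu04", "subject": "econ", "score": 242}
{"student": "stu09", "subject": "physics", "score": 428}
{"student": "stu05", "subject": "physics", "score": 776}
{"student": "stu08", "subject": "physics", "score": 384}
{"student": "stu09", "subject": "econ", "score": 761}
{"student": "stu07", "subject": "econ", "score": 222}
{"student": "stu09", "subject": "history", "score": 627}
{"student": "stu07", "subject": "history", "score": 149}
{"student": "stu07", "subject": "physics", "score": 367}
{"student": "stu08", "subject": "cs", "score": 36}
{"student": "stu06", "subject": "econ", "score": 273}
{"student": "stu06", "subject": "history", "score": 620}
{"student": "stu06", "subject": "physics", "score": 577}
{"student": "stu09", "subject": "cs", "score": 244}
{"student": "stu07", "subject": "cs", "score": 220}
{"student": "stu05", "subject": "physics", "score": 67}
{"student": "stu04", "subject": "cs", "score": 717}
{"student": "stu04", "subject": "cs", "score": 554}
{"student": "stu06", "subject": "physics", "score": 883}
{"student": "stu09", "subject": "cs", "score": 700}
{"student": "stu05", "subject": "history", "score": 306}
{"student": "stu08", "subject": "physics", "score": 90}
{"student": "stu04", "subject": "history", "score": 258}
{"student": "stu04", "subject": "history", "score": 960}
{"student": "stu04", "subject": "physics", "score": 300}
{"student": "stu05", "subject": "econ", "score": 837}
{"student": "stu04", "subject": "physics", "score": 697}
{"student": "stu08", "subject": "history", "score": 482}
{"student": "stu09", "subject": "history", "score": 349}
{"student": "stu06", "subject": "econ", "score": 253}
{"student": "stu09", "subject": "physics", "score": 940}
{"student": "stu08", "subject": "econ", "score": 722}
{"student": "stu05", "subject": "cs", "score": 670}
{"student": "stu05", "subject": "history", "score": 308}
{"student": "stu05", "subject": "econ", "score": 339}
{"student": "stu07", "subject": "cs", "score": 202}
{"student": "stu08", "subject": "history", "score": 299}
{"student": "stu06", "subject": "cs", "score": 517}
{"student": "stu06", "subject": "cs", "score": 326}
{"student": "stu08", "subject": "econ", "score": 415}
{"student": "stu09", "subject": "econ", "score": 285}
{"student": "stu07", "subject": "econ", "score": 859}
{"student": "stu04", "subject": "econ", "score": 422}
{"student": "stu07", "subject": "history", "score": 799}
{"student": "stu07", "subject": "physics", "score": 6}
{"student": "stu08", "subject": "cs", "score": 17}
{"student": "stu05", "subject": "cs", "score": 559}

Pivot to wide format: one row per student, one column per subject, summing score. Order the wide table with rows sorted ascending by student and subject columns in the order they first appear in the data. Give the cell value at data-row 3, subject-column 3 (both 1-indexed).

With rows sorted ascending by student, row 3 is student=stu06. subject columns in first-appearance order: history, econ, physics, cs; column 3 is physics.
Long rows with student=stu06, subject=physics: 577 + 883 = 1460.

1460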